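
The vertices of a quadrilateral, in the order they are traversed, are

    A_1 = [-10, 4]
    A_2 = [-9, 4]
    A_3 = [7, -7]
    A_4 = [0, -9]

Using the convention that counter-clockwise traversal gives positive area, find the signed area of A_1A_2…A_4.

-61

Apply the surveyor's formula: 2A = Σ (x_i·y_{i+1} − x_{i+1}·y_i), indices taken mod 4.
A_1→A_2: (-10)(4) − (-9)(4) = -4
A_2→A_3: (-9)(-7) − (7)(4) = 35
A_3→A_4: (7)(-9) − (0)(-7) = -63
A_4→A_1: (0)(4) − (-10)(-9) = -90
Σ = -122
Signed area = Σ/2 = -61 (negative ⇒ clockwise traversal).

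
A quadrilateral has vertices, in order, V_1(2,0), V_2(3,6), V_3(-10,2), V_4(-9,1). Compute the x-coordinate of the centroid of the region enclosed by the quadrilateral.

-15/7

Apply the shoelace (surveyor's) formula. First the cross-terms c_i = x_i·y_{i+1} − x_{i+1}·y_i:
  12, 66, 8, -2  ⇒  2A = 84, A = 42.
Then Σ (x_i + x_{i+1})·c_i = -540, so x̄ = -540 / (6·42) = -15/7.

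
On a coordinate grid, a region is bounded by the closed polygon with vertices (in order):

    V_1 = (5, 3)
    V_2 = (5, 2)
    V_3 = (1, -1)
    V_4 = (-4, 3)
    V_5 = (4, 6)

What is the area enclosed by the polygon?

33.5

Σ = (-5) + (-7) + (-1) + (-36) + (-18) = -67
Area = |Σ|/2 = 33.5.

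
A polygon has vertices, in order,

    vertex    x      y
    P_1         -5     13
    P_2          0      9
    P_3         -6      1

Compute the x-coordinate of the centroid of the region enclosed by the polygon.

-11/3

Apply the shoelace (surveyor's) formula. First the cross-terms c_i = x_i·y_{i+1} − x_{i+1}·y_i:
  -45, 54, -73  ⇒  2A = -64, A = -32.
Then Σ (x_i + x_{i+1})·c_i = 704, so x̄ = 704 / (6·(-32)) = -11/3.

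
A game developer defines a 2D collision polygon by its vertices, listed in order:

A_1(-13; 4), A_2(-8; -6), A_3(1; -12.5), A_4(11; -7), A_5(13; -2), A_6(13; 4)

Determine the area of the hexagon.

298.75

Apply Gauss's area formula: 2A = Σ (x_i·y_{i+1} − x_{i+1}·y_i), indices taken mod 6.
Σ = (110) + (106) + (130.5) + (69) + (78) + (104) = 597.5
Area = |Σ|/2 = 298.75.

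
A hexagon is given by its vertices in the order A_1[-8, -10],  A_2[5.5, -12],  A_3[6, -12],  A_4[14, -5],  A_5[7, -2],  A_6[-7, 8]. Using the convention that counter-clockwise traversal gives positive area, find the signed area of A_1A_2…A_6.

Apply the shoelace (surveyor's) formula: 2A = Σ (x_i·y_{i+1} − x_{i+1}·y_i), indices taken mod 6.
Σ = (151) + (6) + (138) + (7) + (42) + (134) = 478
Signed area = Σ/2 = 239 (positive ⇒ counter-clockwise traversal).

239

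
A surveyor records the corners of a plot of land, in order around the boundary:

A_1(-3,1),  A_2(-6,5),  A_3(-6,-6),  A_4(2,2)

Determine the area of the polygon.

32.5

Apply the shoelace formula: 2A = Σ (x_i·y_{i+1} − x_{i+1}·y_i), indices taken mod 4.
Σ = (-9) + (66) + (0) + (8) = 65
Area = |Σ|/2 = 32.5.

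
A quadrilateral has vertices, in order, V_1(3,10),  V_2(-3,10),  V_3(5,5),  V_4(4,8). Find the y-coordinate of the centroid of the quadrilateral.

Apply the surveyor's formula. First the cross-terms c_i = x_i·y_{i+1} − x_{i+1}·y_i:
  60, -65, 20, 16  ⇒  2A = 31, A = 15.5.
Then Σ (y_i + y_{i+1})·c_i = 773, so ȳ = 773 / (6·15.5) = 773/93.

773/93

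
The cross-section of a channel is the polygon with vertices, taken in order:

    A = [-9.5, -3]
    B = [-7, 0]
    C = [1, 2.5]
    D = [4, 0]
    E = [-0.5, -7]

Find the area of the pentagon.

Apply the shoelace formula: 2A = Σ (x_i·y_{i+1} − x_{i+1}·y_i), indices taken mod 5.
A→B: (-9.5)(0) − (-7)(-3) = -21
B→C: (-7)(2.5) − (1)(0) = -17.5
C→D: (1)(0) − (4)(2.5) = -10
D→E: (4)(-7) − (-0.5)(0) = -28
E→A: (-0.5)(-3) − (-9.5)(-7) = -65
Σ = -141.5
Area = |Σ|/2 = 70.75.

70.75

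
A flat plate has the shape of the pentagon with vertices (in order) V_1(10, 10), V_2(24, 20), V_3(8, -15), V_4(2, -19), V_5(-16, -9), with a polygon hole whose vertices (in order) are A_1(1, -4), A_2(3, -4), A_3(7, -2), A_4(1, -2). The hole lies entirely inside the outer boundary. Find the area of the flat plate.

Outer boundary:
Cross-terms: -40, -520, -122, -322, -70  ⇒  Σ = -1074
Area = |Σ|/2 = 537.
Hole:
Σ = (8) + (22) + (-12) + (-2) = 16
Area = |Σ|/2 = 8.
Net area = 537 − 8 = 529.

529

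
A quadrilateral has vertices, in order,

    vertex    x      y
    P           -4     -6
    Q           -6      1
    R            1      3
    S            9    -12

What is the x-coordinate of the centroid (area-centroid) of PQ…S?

0.675

Apply Gauss's area formula. First the cross-terms c_i = x_i·y_{i+1} − x_{i+1}·y_i:
  -40, -19, -39, -102  ⇒  2A = -200, A = -100.
Then Σ (x_i + x_{i+1})·c_i = -405, so x̄ = -405 / (6·(-100)) = 0.675.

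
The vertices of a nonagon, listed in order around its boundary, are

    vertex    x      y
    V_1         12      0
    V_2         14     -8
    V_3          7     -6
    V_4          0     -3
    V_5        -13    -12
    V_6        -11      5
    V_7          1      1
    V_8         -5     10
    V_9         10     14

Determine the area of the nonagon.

360

Apply the shoelace formula: 2A = Σ (x_i·y_{i+1} − x_{i+1}·y_i), indices taken mod 9.
Σ = (-96) + (-28) + (-21) + (-39) + (-197) + (-16) + (15) + (-170) + (-168) = -720
Area = |Σ|/2 = 360.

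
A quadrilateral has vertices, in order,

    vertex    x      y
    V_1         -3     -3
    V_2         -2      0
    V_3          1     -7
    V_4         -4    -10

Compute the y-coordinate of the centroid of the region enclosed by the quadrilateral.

-50/9

Apply the shoelace (surveyor's) formula. First the cross-terms c_i = x_i·y_{i+1} − x_{i+1}·y_i:
  -6, 14, -38, -18  ⇒  2A = -48, A = -24.
Then Σ (y_i + y_{i+1})·c_i = 800, so ȳ = 800 / (6·(-24)) = -50/9.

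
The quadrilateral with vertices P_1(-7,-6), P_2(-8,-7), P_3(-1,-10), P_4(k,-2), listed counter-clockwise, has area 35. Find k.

2

Write out the shoelace sum; only the two edges meeting at P_4 involve k:
2·Area = [((-1)·(-2) − k·(-10)) + (k·(-6) − (-7)·(-2))] + 74
       = 4·k + 62 = 70
⇒ k = 2.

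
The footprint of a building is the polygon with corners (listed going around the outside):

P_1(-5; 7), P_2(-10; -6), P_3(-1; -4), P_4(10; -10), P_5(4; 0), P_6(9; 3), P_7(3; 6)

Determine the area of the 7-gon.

166

Σ = (100) + (34) + (50) + (40) + (12) + (45) + (51) = 332
Area = |Σ|/2 = 166.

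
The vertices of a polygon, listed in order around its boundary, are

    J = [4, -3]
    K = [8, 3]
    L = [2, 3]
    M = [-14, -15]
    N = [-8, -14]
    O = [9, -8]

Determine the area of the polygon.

168.5

Apply the surveyor's formula: 2A = Σ (x_i·y_{i+1} − x_{i+1}·y_i), indices taken mod 6.
Σ = (36) + (18) + (12) + (76) + (190) + (5) = 337
Area = |Σ|/2 = 168.5.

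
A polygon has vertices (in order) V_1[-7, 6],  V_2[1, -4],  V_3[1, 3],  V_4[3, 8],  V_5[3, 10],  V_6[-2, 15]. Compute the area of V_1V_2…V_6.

96

Apply the surveyor's formula: 2A = Σ (x_i·y_{i+1} − x_{i+1}·y_i), indices taken mod 6.
Σ = (22) + (7) + (-1) + (6) + (65) + (93) = 192
Area = |Σ|/2 = 96.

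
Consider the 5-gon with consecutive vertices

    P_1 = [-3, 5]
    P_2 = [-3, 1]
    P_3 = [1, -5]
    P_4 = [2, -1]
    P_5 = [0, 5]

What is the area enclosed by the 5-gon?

30

Apply the shoelace (surveyor's) formula: 2A = Σ (x_i·y_{i+1} − x_{i+1}·y_i), indices taken mod 5.
Σ = (12) + (14) + (9) + (10) + (15) = 60
Area = |Σ|/2 = 30.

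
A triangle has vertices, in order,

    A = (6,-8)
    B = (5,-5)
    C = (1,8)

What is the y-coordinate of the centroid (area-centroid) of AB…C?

Apply the shoelace formula. First the cross-terms c_i = x_i·y_{i+1} − x_{i+1}·y_i:
  10, 45, -56  ⇒  2A = -1, A = -0.5.
Then Σ (y_i + y_{i+1})·c_i = 5, so ȳ = 5 / (6·(-0.5)) = -5/3.

-5/3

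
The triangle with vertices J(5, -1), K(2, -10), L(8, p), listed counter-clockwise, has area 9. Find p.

Write out the shoelace sum; only the two edges meeting at L involve p:
2·Area = [(2·p − 8·(-10)) + (8·(-1) − 5·p)] + -48
       = -3·p + 24 = 18
⇒ p = 2.

2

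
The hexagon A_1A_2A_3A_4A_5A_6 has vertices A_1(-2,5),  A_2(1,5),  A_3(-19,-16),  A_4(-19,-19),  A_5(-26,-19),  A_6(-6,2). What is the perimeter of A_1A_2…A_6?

76

|A_1A_2| = √((3)² + (0)²) = √9 = 3
|A_2A_3| = √((-20)² + (-21)²) = √841 = 29
|A_3A_4| = √((0)² + (-3)²) = √9 = 3
|A_4A_5| = √((-7)² + (0)²) = √49 = 7
|A_5A_6| = √((20)² + (21)²) = √841 = 29
|A_6A_1| = √((4)² + (3)²) = √25 = 5
Perimeter = 3 + 29 + 3 + 7 + 29 + 5 = 76.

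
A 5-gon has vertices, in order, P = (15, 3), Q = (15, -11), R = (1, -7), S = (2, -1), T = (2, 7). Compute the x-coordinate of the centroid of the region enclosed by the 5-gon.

Apply Gauss's area formula. First the cross-terms c_i = x_i·y_{i+1} − x_{i+1}·y_i:
  -210, -94, 13, 16, -99  ⇒  2A = -374, A = -187.
Then Σ (x_i + x_{i+1})·c_i = -9384, so x̄ = -9384 / (6·(-187)) = 92/11.

92/11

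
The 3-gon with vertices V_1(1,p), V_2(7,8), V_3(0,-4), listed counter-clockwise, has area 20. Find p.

-8

The doubled signed area Σ (x_i y_{i+1} − x_{i+1} y_i) is linear in p.
With p=0 it equals -16; the coefficient of p is -7 (from the two edges through V_1).
So -7·p + -16 = 2·20 = 40 ⇒ p = -8.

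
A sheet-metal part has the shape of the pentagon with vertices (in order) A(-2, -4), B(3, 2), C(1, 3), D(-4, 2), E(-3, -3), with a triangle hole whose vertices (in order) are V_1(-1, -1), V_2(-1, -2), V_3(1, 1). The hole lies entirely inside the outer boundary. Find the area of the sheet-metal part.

Outer boundary:
Apply the surveyor's formula: 2A = Σ (x_i·y_{i+1} − x_{i+1}·y_i), indices taken mod 5.
A→B: (-2)(2) − (3)(-4) = 8
B→C: (3)(3) − (1)(2) = 7
C→D: (1)(2) − (-4)(3) = 14
D→E: (-4)(-3) − (-3)(2) = 18
E→A: (-3)(-4) − (-2)(-3) = 6
Σ = 53
Area = |Σ|/2 = 26.5.
Hole:
Apply Gauss's area formula: 2A = Σ (x_i·y_{i+1} − x_{i+1}·y_i), indices taken mod 3.
V_1→V_2: (-1)(-2) − (-1)(-1) = 1
V_2→V_3: (-1)(1) − (1)(-2) = 1
V_3→V_1: (1)(-1) − (-1)(1) = 0
Σ = 2
Area = |Σ|/2 = 1.
Net area = 26.5 − 1 = 25.5.

25.5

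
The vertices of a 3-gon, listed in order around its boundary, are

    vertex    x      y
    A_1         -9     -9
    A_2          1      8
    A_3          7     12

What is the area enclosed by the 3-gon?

Σ = (-63) + (-44) + (45) = -62
Area = |Σ|/2 = 31.

31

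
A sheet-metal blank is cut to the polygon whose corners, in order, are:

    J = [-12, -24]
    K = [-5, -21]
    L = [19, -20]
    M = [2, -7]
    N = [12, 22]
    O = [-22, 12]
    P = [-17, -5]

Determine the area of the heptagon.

978

Cross-terms: 132, 499, -93, 128, 628, 314, 348  ⇒  Σ = 1956
Area = |Σ|/2 = 978.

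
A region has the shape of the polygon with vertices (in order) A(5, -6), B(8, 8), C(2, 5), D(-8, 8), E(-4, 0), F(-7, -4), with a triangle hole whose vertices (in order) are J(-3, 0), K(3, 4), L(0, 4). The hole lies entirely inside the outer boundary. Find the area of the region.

Outer boundary:
Σ = (88) + (24) + (56) + (32) + (16) + (62) = 278
Area = |Σ|/2 = 139.
Hole:
Σ = (-12) + (12) + (12) = 12
Area = |Σ|/2 = 6.
Net area = 139 − 6 = 133.

133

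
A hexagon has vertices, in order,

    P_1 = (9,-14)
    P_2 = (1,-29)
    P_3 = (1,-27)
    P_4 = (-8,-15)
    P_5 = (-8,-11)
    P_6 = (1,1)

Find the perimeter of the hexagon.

|P_1P_2| = √((-8)² + (-15)²) = √289 = 17
|P_2P_3| = √((0)² + (2)²) = √4 = 2
|P_3P_4| = √((-9)² + (12)²) = √225 = 15
|P_4P_5| = √((0)² + (4)²) = √16 = 4
|P_5P_6| = √((9)² + (12)²) = √225 = 15
|P_6P_1| = √((8)² + (-15)²) = √289 = 17
Perimeter = 17 + 2 + 15 + 4 + 15 + 17 = 70.

70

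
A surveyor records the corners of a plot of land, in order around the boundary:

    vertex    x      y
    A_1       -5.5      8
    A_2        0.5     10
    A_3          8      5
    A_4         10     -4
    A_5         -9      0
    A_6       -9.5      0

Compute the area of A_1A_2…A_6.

Apply the surveyor's formula: 2A = Σ (x_i·y_{i+1} − x_{i+1}·y_i), indices taken mod 6.
A_1→A_2: (-5.5)(10) − (0.5)(8) = -59
A_2→A_3: (0.5)(5) − (8)(10) = -77.5
A_3→A_4: (8)(-4) − (10)(5) = -82
A_4→A_5: (10)(0) − (-9)(-4) = -36
A_5→A_6: (-9)(0) − (-9.5)(0) = 0
A_6→A_1: (-9.5)(8) − (-5.5)(0) = -76
Σ = -330.5
Area = |Σ|/2 = 165.25.

165.25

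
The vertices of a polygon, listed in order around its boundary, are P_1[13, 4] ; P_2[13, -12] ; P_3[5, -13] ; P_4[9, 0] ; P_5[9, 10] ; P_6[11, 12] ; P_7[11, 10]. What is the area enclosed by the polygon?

P_1→P_2: (13)(-12) − (13)(4) = -208
P_2→P_3: (13)(-13) − (5)(-12) = -109
P_3→P_4: (5)(0) − (9)(-13) = 117
P_4→P_5: (9)(10) − (9)(0) = 90
P_5→P_6: (9)(12) − (11)(10) = -2
P_6→P_7: (11)(10) − (11)(12) = -22
P_7→P_1: (11)(4) − (13)(10) = -86
Σ = -220
Area = |Σ|/2 = 110.

110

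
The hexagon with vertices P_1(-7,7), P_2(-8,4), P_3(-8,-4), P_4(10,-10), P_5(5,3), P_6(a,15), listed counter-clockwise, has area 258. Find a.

11

The doubled signed area Σ (x_i y_{i+1} − x_{i+1} y_i) is linear in a.
With a=0 it equals 472; the coefficient of a is 4 (from the two edges through P_6).
So 4·a + 472 = 2·258 = 516 ⇒ a = 11.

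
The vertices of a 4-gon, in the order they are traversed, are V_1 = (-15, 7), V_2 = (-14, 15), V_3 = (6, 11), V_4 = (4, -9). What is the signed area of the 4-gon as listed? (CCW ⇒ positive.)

Apply the surveyor's formula: 2A = Σ (x_i·y_{i+1} − x_{i+1}·y_i), indices taken mod 4.
Cross-terms: -127, -244, -98, -107  ⇒  Σ = -576
Signed area = Σ/2 = -288 (negative ⇒ clockwise traversal).

-288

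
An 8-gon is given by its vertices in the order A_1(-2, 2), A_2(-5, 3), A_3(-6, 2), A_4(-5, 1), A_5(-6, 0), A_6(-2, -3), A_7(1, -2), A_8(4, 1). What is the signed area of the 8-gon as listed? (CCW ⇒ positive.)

Apply Gauss's area formula: 2A = Σ (x_i·y_{i+1} − x_{i+1}·y_i), indices taken mod 8.
Cross-terms: 4, 8, 4, 6, 18, 7, 9, 10  ⇒  Σ = 66
Signed area = Σ/2 = 33 (positive ⇒ counter-clockwise traversal).

33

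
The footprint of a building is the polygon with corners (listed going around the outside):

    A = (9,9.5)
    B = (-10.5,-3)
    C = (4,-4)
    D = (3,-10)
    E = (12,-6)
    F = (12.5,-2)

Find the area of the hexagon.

194.25

Apply Gauss's area formula: 2A = Σ (x_i·y_{i+1} − x_{i+1}·y_i), indices taken mod 6.
Σ = (72.75) + (54) + (-28) + (102) + (51) + (136.75) = 388.5
Area = |Σ|/2 = 194.25.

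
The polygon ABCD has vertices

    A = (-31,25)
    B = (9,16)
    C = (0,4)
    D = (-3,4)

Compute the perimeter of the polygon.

|AB| = √((40)² + (-9)²) = √1681 = 41
|BC| = √((-9)² + (-12)²) = √225 = 15
|CD| = √((-3)² + (0)²) = √9 = 3
|DA| = √((-28)² + (21)²) = √1225 = 35
Perimeter = 41 + 15 + 3 + 35 = 94.

94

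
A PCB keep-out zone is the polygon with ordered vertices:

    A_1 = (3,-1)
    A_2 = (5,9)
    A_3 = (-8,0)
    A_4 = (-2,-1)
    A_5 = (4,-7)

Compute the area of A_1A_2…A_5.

73.5

A_1→A_2: (3)(9) − (5)(-1) = 32
A_2→A_3: (5)(0) − (-8)(9) = 72
A_3→A_4: (-8)(-1) − (-2)(0) = 8
A_4→A_5: (-2)(-7) − (4)(-1) = 18
A_5→A_1: (4)(-1) − (3)(-7) = 17
Σ = 147
Area = |Σ|/2 = 73.5.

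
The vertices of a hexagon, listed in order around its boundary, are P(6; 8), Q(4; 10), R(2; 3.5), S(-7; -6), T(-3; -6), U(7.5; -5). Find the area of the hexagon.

Apply the surveyor's formula: 2A = Σ (x_i·y_{i+1} − x_{i+1}·y_i), indices taken mod 6.
Σ = (28) + (-6) + (12.5) + (24) + (60) + (90) = 208.5
Area = |Σ|/2 = 104.25.

104.25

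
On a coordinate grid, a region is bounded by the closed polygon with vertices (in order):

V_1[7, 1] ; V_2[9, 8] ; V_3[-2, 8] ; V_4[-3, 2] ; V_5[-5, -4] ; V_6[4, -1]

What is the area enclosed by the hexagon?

Apply Gauss's area formula: 2A = Σ (x_i·y_{i+1} − x_{i+1}·y_i), indices taken mod 6.
Σ = (47) + (88) + (20) + (22) + (21) + (11) = 209
Area = |Σ|/2 = 104.5.

104.5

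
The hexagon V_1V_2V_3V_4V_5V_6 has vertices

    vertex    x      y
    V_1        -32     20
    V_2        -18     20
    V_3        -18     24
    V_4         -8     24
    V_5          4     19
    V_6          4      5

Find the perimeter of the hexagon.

|V_1V_2| = √((14)² + (0)²) = √196 = 14
|V_2V_3| = √((0)² + (4)²) = √16 = 4
|V_3V_4| = √((10)² + (0)²) = √100 = 10
|V_4V_5| = √((12)² + (-5)²) = √169 = 13
|V_5V_6| = √((0)² + (-14)²) = √196 = 14
|V_6V_1| = √((-36)² + (15)²) = √1521 = 39
Perimeter = 14 + 4 + 10 + 13 + 14 + 39 = 94.

94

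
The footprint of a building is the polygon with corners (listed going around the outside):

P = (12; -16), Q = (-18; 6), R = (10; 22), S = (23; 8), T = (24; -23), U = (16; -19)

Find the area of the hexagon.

Apply the shoelace formula: 2A = Σ (x_i·y_{i+1} − x_{i+1}·y_i), indices taken mod 6.
Σ = (-216) + (-456) + (-426) + (-721) + (-88) + (-28) = -1935
Area = |Σ|/2 = 967.5.

967.5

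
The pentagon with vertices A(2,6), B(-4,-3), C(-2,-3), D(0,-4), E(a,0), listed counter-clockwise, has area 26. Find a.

2

Write out the shoelace sum; only the two edges meeting at E involve a:
2·Area = [(0·0 − a·(-4)) + (a·6 − 2·0)] + 32
       = 10·a + 32 = 52
⇒ a = 2.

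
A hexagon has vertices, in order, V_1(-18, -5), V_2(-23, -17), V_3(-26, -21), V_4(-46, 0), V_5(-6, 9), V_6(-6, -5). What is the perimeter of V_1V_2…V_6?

114

|V_1V_2| = √((-5)² + (-12)²) = √169 = 13
|V_2V_3| = √((-3)² + (-4)²) = √25 = 5
|V_3V_4| = √((-20)² + (21)²) = √841 = 29
|V_4V_5| = √((40)² + (9)²) = √1681 = 41
|V_5V_6| = √((0)² + (-14)²) = √196 = 14
|V_6V_1| = √((-12)² + (0)²) = √144 = 12
Perimeter = 13 + 5 + 29 + 41 + 14 + 12 = 114.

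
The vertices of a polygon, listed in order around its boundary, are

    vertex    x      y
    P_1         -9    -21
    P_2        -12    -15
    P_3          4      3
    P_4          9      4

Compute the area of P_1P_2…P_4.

Σ = (-117) + (24) + (-11) + (-153) = -257
Area = |Σ|/2 = 128.5.

128.5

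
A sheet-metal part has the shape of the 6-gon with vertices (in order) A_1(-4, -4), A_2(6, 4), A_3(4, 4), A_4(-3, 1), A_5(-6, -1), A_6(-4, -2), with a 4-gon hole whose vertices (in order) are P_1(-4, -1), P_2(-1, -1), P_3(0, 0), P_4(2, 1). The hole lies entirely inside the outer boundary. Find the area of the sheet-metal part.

Outer boundary:
Cross-terms: 8, 8, 16, 9, 8, 8  ⇒  Σ = 57
Area = |Σ|/2 = 28.5.
Hole:
Σ = (3) + (0) + (0) + (2) = 5
Area = |Σ|/2 = 2.5.
Net area = 28.5 − 2.5 = 26.

26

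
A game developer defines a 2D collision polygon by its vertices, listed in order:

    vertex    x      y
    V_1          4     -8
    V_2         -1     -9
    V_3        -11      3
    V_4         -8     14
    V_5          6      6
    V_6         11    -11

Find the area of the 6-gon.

Apply the shoelace (surveyor's) formula: 2A = Σ (x_i·y_{i+1} − x_{i+1}·y_i), indices taken mod 6.
Σ = (-44) + (-102) + (-130) + (-132) + (-132) + (-44) = -584
Area = |Σ|/2 = 292.

292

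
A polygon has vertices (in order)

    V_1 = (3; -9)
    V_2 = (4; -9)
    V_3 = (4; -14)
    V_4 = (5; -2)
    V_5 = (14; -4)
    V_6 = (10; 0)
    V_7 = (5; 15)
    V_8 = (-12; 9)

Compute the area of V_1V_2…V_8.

277.5

Apply the shoelace formula: 2A = Σ (x_i·y_{i+1} − x_{i+1}·y_i), indices taken mod 8.
Cross-terms: 9, -20, 62, 8, 40, 150, 225, 81  ⇒  Σ = 555
Area = |Σ|/2 = 277.5.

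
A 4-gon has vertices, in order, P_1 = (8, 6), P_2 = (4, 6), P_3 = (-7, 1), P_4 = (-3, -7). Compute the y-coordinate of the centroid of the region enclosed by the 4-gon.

13/24

Apply the shoelace formula. First the cross-terms c_i = x_i·y_{i+1} − x_{i+1}·y_i:
  24, 46, 52, 38  ⇒  2A = 160, A = 80.
Then Σ (y_i + y_{i+1})·c_i = 260, so ȳ = 260 / (6·80) = 13/24.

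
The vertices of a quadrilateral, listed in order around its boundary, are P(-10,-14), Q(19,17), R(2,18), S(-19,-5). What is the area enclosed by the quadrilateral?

476

Apply Gauss's area formula: 2A = Σ (x_i·y_{i+1} − x_{i+1}·y_i), indices taken mod 4.
P→Q: (-10)(17) − (19)(-14) = 96
Q→R: (19)(18) − (2)(17) = 308
R→S: (2)(-5) − (-19)(18) = 332
S→P: (-19)(-14) − (-10)(-5) = 216
Σ = 952
Area = |Σ|/2 = 476.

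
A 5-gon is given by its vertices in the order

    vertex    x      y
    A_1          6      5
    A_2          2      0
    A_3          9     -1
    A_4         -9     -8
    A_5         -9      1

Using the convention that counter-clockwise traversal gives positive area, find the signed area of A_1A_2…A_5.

-112.5

Apply the shoelace (surveyor's) formula: 2A = Σ (x_i·y_{i+1} − x_{i+1}·y_i), indices taken mod 5.
Σ = (-10) + (-2) + (-81) + (-81) + (-51) = -225
Signed area = Σ/2 = -112.5 (negative ⇒ clockwise traversal).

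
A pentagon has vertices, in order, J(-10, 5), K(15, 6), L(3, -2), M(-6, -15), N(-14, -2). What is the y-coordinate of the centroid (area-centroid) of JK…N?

Apply the shoelace formula. First the cross-terms c_i = x_i·y_{i+1} − x_{i+1}·y_i:
  -135, -48, -57, -198, -90  ⇒  2A = -528, A = -264.
Then Σ (y_i + y_{i+1})·c_i = 2388, so ȳ = 2388 / (6·(-264)) = -199/132.

-199/132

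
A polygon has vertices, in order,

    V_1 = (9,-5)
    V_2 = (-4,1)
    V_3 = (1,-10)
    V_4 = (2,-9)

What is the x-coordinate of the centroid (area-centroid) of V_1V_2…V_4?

Apply the shoelace formula. First the cross-terms c_i = x_i·y_{i+1} − x_{i+1}·y_i:
  -11, 39, 11, 71  ⇒  2A = 110, A = 55.
Then Σ (x_i + x_{i+1})·c_i = 642, so x̄ = 642 / (6·55) = 107/55.

107/55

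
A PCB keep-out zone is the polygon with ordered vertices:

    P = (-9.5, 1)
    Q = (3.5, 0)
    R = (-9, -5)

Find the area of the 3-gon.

Σ = (-3.5) + (-17.5) + (-56.5) = -77.5
Area = |Σ|/2 = 38.75.

38.75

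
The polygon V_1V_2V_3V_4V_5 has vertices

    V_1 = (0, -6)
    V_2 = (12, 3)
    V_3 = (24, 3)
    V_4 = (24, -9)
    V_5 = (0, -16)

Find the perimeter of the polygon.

|V_1V_2| = √((12)² + (9)²) = √225 = 15
|V_2V_3| = √((12)² + (0)²) = √144 = 12
|V_3V_4| = √((0)² + (-12)²) = √144 = 12
|V_4V_5| = √((-24)² + (-7)²) = √625 = 25
|V_5V_1| = √((0)² + (10)²) = √100 = 10
Perimeter = 15 + 12 + 12 + 25 + 10 = 74.

74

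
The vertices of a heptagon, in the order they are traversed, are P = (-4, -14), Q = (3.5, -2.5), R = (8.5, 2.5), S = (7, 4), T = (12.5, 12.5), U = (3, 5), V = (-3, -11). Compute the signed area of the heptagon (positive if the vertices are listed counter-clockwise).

Apply the shoelace formula: 2A = Σ (x_i·y_{i+1} − x_{i+1}·y_i), indices taken mod 7.
P→Q: (-4)(-2.5) − (3.5)(-14) = 59
Q→R: (3.5)(2.5) − (8.5)(-2.5) = 30
R→S: (8.5)(4) − (7)(2.5) = 16.5
S→T: (7)(12.5) − (12.5)(4) = 37.5
T→U: (12.5)(5) − (3)(12.5) = 25
U→V: (3)(-11) − (-3)(5) = -18
V→P: (-3)(-14) − (-4)(-11) = -2
Σ = 148
Signed area = Σ/2 = 74 (positive ⇒ counter-clockwise traversal).

74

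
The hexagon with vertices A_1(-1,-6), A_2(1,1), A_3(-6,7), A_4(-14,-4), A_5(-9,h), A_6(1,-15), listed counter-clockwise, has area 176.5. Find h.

-9

Write out the shoelace sum; only the two edges meeting at A_5 involve h:
2·Area = [((-14)·h − (-9)·(-4)) + ((-9)·(-15) − 1·h)] + 119
       = -15·h + 218 = 353
⇒ h = -9.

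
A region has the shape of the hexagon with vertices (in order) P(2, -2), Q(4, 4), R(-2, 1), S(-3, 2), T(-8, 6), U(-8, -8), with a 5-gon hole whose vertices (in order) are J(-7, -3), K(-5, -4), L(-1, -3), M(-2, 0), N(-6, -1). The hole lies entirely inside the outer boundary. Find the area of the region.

Outer boundary:
Apply Gauss's area formula: 2A = Σ (x_i·y_{i+1} − x_{i+1}·y_i), indices taken mod 6.
Cross-terms: 16, 12, -1, -2, 112, 32  ⇒  Σ = 169
Area = |Σ|/2 = 84.5.
Hole:
Σ = (13) + (11) + (-6) + (2) + (11) = 31
Area = |Σ|/2 = 15.5.
Net area = 84.5 − 15.5 = 69.

69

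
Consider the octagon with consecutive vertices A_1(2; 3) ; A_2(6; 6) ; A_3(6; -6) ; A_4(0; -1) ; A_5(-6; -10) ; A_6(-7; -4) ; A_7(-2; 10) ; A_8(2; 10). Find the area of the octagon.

134

Apply the shoelace (surveyor's) formula: 2A = Σ (x_i·y_{i+1} − x_{i+1}·y_i), indices taken mod 8.
A_1→A_2: (2)(6) − (6)(3) = -6
A_2→A_3: (6)(-6) − (6)(6) = -72
A_3→A_4: (6)(-1) − (0)(-6) = -6
A_4→A_5: (0)(-10) − (-6)(-1) = -6
A_5→A_6: (-6)(-4) − (-7)(-10) = -46
A_6→A_7: (-7)(10) − (-2)(-4) = -78
A_7→A_8: (-2)(10) − (2)(10) = -40
A_8→A_1: (2)(3) − (2)(10) = -14
Σ = -268
Area = |Σ|/2 = 134.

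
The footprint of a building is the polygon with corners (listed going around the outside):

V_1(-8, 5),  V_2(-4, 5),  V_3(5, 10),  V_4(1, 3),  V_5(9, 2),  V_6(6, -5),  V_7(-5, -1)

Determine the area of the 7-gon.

113

Apply the shoelace formula: 2A = Σ (x_i·y_{i+1} − x_{i+1}·y_i), indices taken mod 7.
Σ = (-20) + (-65) + (5) + (-25) + (-57) + (-31) + (-33) = -226
Area = |Σ|/2 = 113.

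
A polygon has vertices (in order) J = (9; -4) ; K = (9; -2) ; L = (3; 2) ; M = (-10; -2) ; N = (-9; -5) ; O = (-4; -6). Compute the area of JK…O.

Apply the surveyor's formula: 2A = Σ (x_i·y_{i+1} − x_{i+1}·y_i), indices taken mod 6.
Cross-terms: 18, 24, 14, 32, 34, 70  ⇒  Σ = 192
Area = |Σ|/2 = 96.

96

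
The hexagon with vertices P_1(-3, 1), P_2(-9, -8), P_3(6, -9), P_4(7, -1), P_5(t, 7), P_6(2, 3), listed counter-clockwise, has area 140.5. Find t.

4

Write out the shoelace sum; only the two edges meeting at P_5 involve t:
2·Area = [(7·7 − t·(-1)) + (t·3 − 2·7)] + 230
       = 4·t + 265 = 281
⇒ t = 4.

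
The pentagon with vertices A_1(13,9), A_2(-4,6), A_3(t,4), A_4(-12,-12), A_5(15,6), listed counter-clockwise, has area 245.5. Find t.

The doubled signed area Σ (x_i y_{i+1} − x_{i+1} y_i) is linear in t.
With t=0 it equals 311; the coefficient of t is -18 (from the two edges through A_3).
So -18·t + 311 = 2·245.5 = 491 ⇒ t = -10.

-10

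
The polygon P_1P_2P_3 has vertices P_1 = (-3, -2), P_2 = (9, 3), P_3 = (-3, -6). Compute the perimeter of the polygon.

32

|P_1P_2| = √((12)² + (5)²) = √169 = 13
|P_2P_3| = √((-12)² + (-9)²) = √225 = 15
|P_3P_1| = √((0)² + (4)²) = √16 = 4
Perimeter = 13 + 15 + 4 = 32.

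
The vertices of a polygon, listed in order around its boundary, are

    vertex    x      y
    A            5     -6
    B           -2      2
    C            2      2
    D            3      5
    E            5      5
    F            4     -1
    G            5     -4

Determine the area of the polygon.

Apply Gauss's area formula: 2A = Σ (x_i·y_{i+1} − x_{i+1}·y_i), indices taken mod 7.
Cross-terms: -2, -8, 4, -10, -25, -11, -10  ⇒  Σ = -62
Area = |Σ|/2 = 31.

31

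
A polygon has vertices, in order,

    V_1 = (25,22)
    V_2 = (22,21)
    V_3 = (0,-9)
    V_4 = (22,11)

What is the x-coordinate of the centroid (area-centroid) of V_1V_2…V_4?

Apply the shoelace (surveyor's) formula. First the cross-terms c_i = x_i·y_{i+1} − x_{i+1}·y_i:
  41, -198, 198, 209  ⇒  2A = 250, A = 125.
Then Σ (x_i + x_{i+1})·c_i = 11750, so x̄ = 11750 / (6·125) = 47/3.

47/3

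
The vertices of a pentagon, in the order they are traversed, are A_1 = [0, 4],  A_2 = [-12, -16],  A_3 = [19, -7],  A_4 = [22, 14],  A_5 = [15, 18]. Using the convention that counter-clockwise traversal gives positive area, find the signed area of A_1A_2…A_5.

Apply Gauss's area formula: 2A = Σ (x_i·y_{i+1} − x_{i+1}·y_i), indices taken mod 5.
Σ = (48) + (388) + (420) + (186) + (60) = 1102
Signed area = Σ/2 = 551 (positive ⇒ counter-clockwise traversal).

551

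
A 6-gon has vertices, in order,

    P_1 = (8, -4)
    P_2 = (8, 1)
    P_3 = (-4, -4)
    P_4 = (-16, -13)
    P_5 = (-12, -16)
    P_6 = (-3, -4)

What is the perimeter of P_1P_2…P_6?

|P_1P_2| = √((0)² + (5)²) = √25 = 5
|P_2P_3| = √((-12)² + (-5)²) = √169 = 13
|P_3P_4| = √((-12)² + (-9)²) = √225 = 15
|P_4P_5| = √((4)² + (-3)²) = √25 = 5
|P_5P_6| = √((9)² + (12)²) = √225 = 15
|P_6P_1| = √((11)² + (0)²) = √121 = 11
Perimeter = 5 + 13 + 15 + 5 + 15 + 11 = 64.

64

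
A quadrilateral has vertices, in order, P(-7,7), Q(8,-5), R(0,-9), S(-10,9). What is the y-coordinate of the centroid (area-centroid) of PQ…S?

-427/285

Apply Gauss's area formula. First the cross-terms c_i = x_i·y_{i+1} − x_{i+1}·y_i:
  -21, -72, -90, -7  ⇒  2A = -190, A = -95.
Then Σ (y_i + y_{i+1})·c_i = 854, so ȳ = 854 / (6·(-95)) = -427/285.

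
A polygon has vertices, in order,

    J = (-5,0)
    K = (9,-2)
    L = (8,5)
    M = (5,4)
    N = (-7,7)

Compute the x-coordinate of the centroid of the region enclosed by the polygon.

311/264

Apply Gauss's area formula. First the cross-terms c_i = x_i·y_{i+1} − x_{i+1}·y_i:
  10, 61, 7, 63, 35  ⇒  2A = 176, A = 88.
Then Σ (x_i + x_{i+1})·c_i = 622, so x̄ = 622 / (6·88) = 311/264.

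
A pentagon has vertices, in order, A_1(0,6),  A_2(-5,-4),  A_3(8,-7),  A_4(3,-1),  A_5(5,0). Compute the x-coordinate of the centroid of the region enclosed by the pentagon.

128/145

Apply the shoelace (surveyor's) formula. First the cross-terms c_i = x_i·y_{i+1} − x_{i+1}·y_i:
  30, 67, 13, 5, 30  ⇒  2A = 145, A = 72.5.
Then Σ (x_i + x_{i+1})·c_i = 384, so x̄ = 384 / (6·72.5) = 128/145.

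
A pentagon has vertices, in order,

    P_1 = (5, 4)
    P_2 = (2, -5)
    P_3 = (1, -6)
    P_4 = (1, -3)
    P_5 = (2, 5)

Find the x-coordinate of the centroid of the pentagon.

Apply the shoelace (surveyor's) formula. First the cross-terms c_i = x_i·y_{i+1} − x_{i+1}·y_i:
  -33, -7, 3, 11, -17  ⇒  2A = -43, A = -21.5.
Then Σ (x_i + x_{i+1})·c_i = -332, so x̄ = -332 / (6·(-21.5)) = 332/129.

332/129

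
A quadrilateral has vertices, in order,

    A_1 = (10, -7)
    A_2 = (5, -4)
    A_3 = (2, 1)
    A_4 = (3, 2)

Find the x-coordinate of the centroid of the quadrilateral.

Apply Gauss's area formula. First the cross-terms c_i = x_i·y_{i+1} − x_{i+1}·y_i:
  -5, 13, 1, -41  ⇒  2A = -32, A = -16.
Then Σ (x_i + x_{i+1})·c_i = -512, so x̄ = -512 / (6·(-16)) = 16/3.

16/3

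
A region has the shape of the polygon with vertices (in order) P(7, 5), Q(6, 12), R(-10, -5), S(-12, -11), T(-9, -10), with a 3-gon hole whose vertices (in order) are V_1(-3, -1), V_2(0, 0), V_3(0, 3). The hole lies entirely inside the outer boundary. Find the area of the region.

115.5

Outer boundary:
Apply the shoelace (surveyor's) formula: 2A = Σ (x_i·y_{i+1} − x_{i+1}·y_i), indices taken mod 5.
Σ = (54) + (90) + (50) + (21) + (25) = 240
Area = |Σ|/2 = 120.
Hole:
Σ = (0) + (0) + (9) = 9
Area = |Σ|/2 = 4.5.
Net area = 120 − 4.5 = 115.5.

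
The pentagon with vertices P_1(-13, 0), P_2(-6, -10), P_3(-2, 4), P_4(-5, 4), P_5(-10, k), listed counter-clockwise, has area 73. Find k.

Write out the shoelace sum; only the two edges meeting at P_5 involve k:
2·Area = [((-5)·k − (-10)·4) + ((-10)·0 − (-13)·k)] + 98
       = 8·k + 138 = 146
⇒ k = 1.

1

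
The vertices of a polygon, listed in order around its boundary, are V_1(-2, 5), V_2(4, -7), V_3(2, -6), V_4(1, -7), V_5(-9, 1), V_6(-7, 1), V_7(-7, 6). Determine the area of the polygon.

Apply Gauss's area formula: 2A = Σ (x_i·y_{i+1} − x_{i+1}·y_i), indices taken mod 7.
Cross-terms: -6, -10, -8, -62, -2, -35, -23  ⇒  Σ = -146
Area = |Σ|/2 = 73.

73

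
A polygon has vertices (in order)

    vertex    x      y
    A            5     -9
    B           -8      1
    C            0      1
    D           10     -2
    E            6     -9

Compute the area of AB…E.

Cross-terms: -67, -8, -10, -78, -9  ⇒  Σ = -172
Area = |Σ|/2 = 86.

86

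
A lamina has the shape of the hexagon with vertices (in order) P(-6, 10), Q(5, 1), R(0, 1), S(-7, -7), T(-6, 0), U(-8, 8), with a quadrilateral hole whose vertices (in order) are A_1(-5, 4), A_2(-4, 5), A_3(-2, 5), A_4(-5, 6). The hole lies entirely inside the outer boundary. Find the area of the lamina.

Outer boundary:
Apply Gauss's area formula: 2A = Σ (x_i·y_{i+1} − x_{i+1}·y_i), indices taken mod 6.
Σ = (-56) + (5) + (7) + (-42) + (-48) + (-32) = -166
Area = |Σ|/2 = 83.
Hole:
Apply Gauss's area formula: 2A = Σ (x_i·y_{i+1} − x_{i+1}·y_i), indices taken mod 4.
Cross-terms: -9, -10, 13, 10  ⇒  Σ = 4
Area = |Σ|/2 = 2.
Net area = 83 − 2 = 81.

81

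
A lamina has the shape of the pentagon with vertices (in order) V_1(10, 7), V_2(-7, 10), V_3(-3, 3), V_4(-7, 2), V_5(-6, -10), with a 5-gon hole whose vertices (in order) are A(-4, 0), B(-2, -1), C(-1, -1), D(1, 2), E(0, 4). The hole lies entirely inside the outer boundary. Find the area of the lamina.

144.5

Outer boundary:
Apply the shoelace formula: 2A = Σ (x_i·y_{i+1} − x_{i+1}·y_i), indices taken mod 5.
Σ = (149) + (9) + (15) + (82) + (58) = 313
Area = |Σ|/2 = 156.5.
Hole:
Apply the surveyor's formula: 2A = Σ (x_i·y_{i+1} − x_{i+1}·y_i), indices taken mod 5.
A→B: (-4)(-1) − (-2)(0) = 4
B→C: (-2)(-1) − (-1)(-1) = 1
C→D: (-1)(2) − (1)(-1) = -1
D→E: (1)(4) − (0)(2) = 4
E→A: (0)(0) − (-4)(4) = 16
Σ = 24
Area = |Σ|/2 = 12.
Net area = 156.5 − 12 = 144.5.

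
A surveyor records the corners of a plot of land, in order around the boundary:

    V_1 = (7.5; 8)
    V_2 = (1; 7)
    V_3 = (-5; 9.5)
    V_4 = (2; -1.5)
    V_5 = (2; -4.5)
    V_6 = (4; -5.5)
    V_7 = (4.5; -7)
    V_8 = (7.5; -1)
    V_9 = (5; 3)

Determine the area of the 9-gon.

84.125

Apply the surveyor's formula: 2A = Σ (x_i·y_{i+1} − x_{i+1}·y_i), indices taken mod 9.
Σ = (44.5) + (44.5) + (-11.5) + (-6) + (7) + (-3.25) + (48) + (27.5) + (17.5) = 168.25
Area = |Σ|/2 = 84.125.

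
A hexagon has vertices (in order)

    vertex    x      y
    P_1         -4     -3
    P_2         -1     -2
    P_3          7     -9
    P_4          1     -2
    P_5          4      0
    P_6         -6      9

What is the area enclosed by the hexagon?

Σ = (5) + (23) + (-5) + (8) + (36) + (54) = 121
Area = |Σ|/2 = 60.5.

60.5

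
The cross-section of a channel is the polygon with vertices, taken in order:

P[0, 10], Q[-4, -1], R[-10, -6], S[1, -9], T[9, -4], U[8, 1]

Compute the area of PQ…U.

174

Σ = (40) + (14) + (96) + (77) + (41) + (80) = 348
Area = |Σ|/2 = 174.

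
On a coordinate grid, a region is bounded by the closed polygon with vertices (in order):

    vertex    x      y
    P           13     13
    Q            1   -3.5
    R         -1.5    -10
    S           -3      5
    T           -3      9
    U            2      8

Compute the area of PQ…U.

121.625

Apply the shoelace (surveyor's) formula: 2A = Σ (x_i·y_{i+1} − x_{i+1}·y_i), indices taken mod 6.
Σ = (-58.5) + (-15.25) + (-37.5) + (-12) + (-42) + (-78) = -243.25
Area = |Σ|/2 = 121.625.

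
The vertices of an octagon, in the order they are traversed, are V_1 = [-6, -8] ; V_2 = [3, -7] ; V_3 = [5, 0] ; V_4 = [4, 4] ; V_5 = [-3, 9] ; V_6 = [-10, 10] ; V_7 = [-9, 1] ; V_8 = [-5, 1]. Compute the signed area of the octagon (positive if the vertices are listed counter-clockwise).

175.5

Apply the surveyor's formula: 2A = Σ (x_i·y_{i+1} − x_{i+1}·y_i), indices taken mod 8.
Cross-terms: 66, 35, 20, 48, 60, 80, -4, 46  ⇒  Σ = 351
Signed area = Σ/2 = 175.5 (positive ⇒ counter-clockwise traversal).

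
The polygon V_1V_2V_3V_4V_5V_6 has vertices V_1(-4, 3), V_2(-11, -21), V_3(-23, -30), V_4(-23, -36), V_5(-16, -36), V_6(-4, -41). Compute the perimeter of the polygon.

110

|V_1V_2| = √((-7)² + (-24)²) = √625 = 25
|V_2V_3| = √((-12)² + (-9)²) = √225 = 15
|V_3V_4| = √((0)² + (-6)²) = √36 = 6
|V_4V_5| = √((7)² + (0)²) = √49 = 7
|V_5V_6| = √((12)² + (-5)²) = √169 = 13
|V_6V_1| = √((0)² + (44)²) = √1936 = 44
Perimeter = 25 + 15 + 6 + 7 + 13 + 44 = 110.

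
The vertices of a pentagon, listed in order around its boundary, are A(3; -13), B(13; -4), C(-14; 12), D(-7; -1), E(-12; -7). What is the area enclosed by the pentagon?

Σ = (157) + (100) + (98) + (37) + (177) = 569
Area = |Σ|/2 = 284.5.

284.5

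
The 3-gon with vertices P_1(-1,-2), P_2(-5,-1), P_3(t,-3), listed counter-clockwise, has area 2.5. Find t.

The doubled signed area Σ (x_i y_{i+1} − x_{i+1} y_i) is linear in t.
With t=0 it equals 3; the coefficient of t is -1 (from the two edges through P_3).
So -1·t + 3 = 2·2.5 = 5 ⇒ t = -2.

-2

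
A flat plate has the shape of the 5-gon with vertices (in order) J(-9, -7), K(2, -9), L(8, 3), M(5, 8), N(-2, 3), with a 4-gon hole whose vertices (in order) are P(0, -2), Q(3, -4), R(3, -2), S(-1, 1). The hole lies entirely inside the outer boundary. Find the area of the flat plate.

139.5

Outer boundary:
Apply the shoelace (surveyor's) formula: 2A = Σ (x_i·y_{i+1} − x_{i+1}·y_i), indices taken mod 5.
Σ = (95) + (78) + (49) + (31) + (41) = 294
Area = |Σ|/2 = 147.
Hole:
Cross-terms: 6, 6, 1, 2  ⇒  Σ = 15
Area = |Σ|/2 = 7.5.
Net area = 147 − 7.5 = 139.5.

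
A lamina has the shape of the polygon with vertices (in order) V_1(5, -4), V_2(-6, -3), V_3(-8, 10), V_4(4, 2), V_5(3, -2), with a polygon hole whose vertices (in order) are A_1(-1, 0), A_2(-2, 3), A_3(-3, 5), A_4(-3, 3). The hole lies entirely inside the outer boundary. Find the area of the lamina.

Outer boundary:
Cross-terms: -39, -84, -56, -14, -2  ⇒  Σ = -195
Area = |Σ|/2 = 97.5.
Hole:
Apply the surveyor's formula: 2A = Σ (x_i·y_{i+1} − x_{i+1}·y_i), indices taken mod 4.
Cross-terms: -3, -1, 6, 3  ⇒  Σ = 5
Area = |Σ|/2 = 2.5.
Net area = 97.5 − 2.5 = 95.

95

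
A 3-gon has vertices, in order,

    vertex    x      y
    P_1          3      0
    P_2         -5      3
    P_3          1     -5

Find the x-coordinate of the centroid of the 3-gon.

-1/3

Apply the shoelace (surveyor's) formula. First the cross-terms c_i = x_i·y_{i+1} − x_{i+1}·y_i:
  9, 22, 15  ⇒  2A = 46, A = 23.
Then Σ (x_i + x_{i+1})·c_i = -46, so x̄ = -46 / (6·23) = -1/3.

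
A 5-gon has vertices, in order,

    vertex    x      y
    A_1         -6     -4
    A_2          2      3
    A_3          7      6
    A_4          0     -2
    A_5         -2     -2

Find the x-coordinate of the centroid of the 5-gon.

Apply Gauss's area formula. First the cross-terms c_i = x_i·y_{i+1} − x_{i+1}·y_i:
  -10, -9, -14, -4, -4  ⇒  2A = -41, A = -20.5.
Then Σ (x_i + x_{i+1})·c_i = -99, so x̄ = -99 / (6·(-20.5)) = 33/41.

33/41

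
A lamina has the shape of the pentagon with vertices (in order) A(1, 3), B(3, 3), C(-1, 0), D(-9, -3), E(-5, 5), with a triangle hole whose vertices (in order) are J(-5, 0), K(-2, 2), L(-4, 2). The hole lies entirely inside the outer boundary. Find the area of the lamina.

Outer boundary:
Apply the shoelace (surveyor's) formula: 2A = Σ (x_i·y_{i+1} − x_{i+1}·y_i), indices taken mod 5.
Cross-terms: -6, 3, 3, -60, -20  ⇒  Σ = -80
Area = |Σ|/2 = 40.
Hole:
Apply the shoelace formula: 2A = Σ (x_i·y_{i+1} − x_{i+1}·y_i), indices taken mod 3.
J→K: (-5)(2) − (-2)(0) = -10
K→L: (-2)(2) − (-4)(2) = 4
L→J: (-4)(0) − (-5)(2) = 10
Σ = 4
Area = |Σ|/2 = 2.
Net area = 40 − 2 = 38.

38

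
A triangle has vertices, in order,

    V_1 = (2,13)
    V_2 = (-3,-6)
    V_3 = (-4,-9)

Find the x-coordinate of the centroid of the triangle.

-5/3

Apply the surveyor's formula. First the cross-terms c_i = x_i·y_{i+1} − x_{i+1}·y_i:
  27, 3, -34  ⇒  2A = -4, A = -2.
Then Σ (x_i + x_{i+1})·c_i = 20, so x̄ = 20 / (6·(-2)) = -5/3.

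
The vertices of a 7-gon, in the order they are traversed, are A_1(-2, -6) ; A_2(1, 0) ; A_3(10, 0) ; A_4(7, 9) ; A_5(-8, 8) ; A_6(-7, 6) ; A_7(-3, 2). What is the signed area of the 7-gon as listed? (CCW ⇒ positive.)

Apply the surveyor's formula: 2A = Σ (x_i·y_{i+1} − x_{i+1}·y_i), indices taken mod 7.
A_1→A_2: (-2)(0) − (1)(-6) = 6
A_2→A_3: (1)(0) − (10)(0) = 0
A_3→A_4: (10)(9) − (7)(0) = 90
A_4→A_5: (7)(8) − (-8)(9) = 128
A_5→A_6: (-8)(6) − (-7)(8) = 8
A_6→A_7: (-7)(2) − (-3)(6) = 4
A_7→A_1: (-3)(-6) − (-2)(2) = 22
Σ = 258
Signed area = Σ/2 = 129 (positive ⇒ counter-clockwise traversal).

129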